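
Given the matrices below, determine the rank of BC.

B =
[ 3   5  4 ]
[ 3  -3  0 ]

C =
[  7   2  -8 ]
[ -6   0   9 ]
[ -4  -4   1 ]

2

First compute BC:
[[-25, -10,  25],
 [ 39,   6, -51]]
Now row reduce the product.
R2 ← R2 + (39/25)·R1: [0, -48/5, -12]
2 nonzero rows, so rank(BC) = 2.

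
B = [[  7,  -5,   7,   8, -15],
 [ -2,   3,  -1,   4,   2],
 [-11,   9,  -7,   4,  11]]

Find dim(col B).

3

Row reduce to echelon form.
R2 ← R2 + (2/7)·R1: [0, 11/7, 1, 44/7, -16/7]
R3 ← R3 + (11/7)·R1: [0, 8/7, 4, 116/7, -88/7]
R3 ← R3 − (8/11)·R2: [0, 0, 36/11, 12, -120/11]
Echelon form has 3 nonzero rows, so rank(B) = 3.
The column space has dimension equal to the rank: 3.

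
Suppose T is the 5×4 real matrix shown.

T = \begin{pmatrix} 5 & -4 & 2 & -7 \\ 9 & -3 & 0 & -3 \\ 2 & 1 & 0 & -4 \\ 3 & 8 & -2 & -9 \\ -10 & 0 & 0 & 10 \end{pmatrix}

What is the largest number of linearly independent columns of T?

Row reduce to echelon form.
R2 ← R2 − (9/5)·R1: [0, 21/5, -18/5, 48/5]
R3 ← R3 − (2/5)·R1: [0, 13/5, -4/5, -6/5]
R4 ← R4 − (3/5)·R1: [0, 52/5, -16/5, -24/5]
R5 ← R5 + (2)·R1: [0, -8, 4, -4]
R3 ← R3 − (13/21)·R2: [0, 0, 10/7, -50/7]
R4 ← R4 − (52/21)·R2: [0, 0, 40/7, -200/7]
R5 ← R5 + (40/21)·R2: [0, 0, -20/7, 100/7]
R4 ← R4 − (4)·R3: [0, 0, 0, 0]
R5 ← R5 + (2)·R3: [0, 0, 0, 0]
Echelon form has 3 nonzero rows, so rank(T) = 3.
The rank gives the maximum number of linearly independent columns: 3.

3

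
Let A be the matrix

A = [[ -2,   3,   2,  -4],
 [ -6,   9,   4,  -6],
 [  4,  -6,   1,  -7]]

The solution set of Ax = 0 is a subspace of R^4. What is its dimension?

2

Row reduce to echelon form.
R2 ← R2 − (3)·R1: [0, 0, -2, 6]
R3 ← R3 + (2)·R1: [0, 0, 5, -15]
R3 ← R3 + (5/2)·R2: [0, 0, 0, 0]
2 nonzero rows, so rank(A) = 2.
A has 4 columns; by rank–nullity, nullity = 4 − 2 = 2.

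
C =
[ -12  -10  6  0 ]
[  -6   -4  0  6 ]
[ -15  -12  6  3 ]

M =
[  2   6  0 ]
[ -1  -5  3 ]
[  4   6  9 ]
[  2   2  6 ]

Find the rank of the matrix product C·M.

First compute CM:
[[ 10,  14,  24],
 [  4,  -4,  24],
 [ 12,  12,  36]]
Now row reduce the product.
R2 ← R2 − (2/5)·R1: [0, -48/5, 72/5]
R3 ← R3 − (6/5)·R1: [0, -24/5, 36/5]
R3 ← R3 − (1/2)·R2: [0, 0, 0]
2 nonzero rows, so rank(CM) = 2.

2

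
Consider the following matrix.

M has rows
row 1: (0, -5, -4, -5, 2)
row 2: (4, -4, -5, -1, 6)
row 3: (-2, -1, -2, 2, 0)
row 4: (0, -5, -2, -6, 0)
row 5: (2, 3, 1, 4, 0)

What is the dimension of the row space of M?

Row reduce to echelon form.
Swap R1 ↔ R2
R3 ← R3 + (1/2)·R1: [0, -3, -9/2, 3/2, 3]
R5 ← R5 − (1/2)·R1: [0, 5, 7/2, 9/2, -3]
R3 ← R3 − (3/5)·R2: [0, 0, -21/10, 9/2, 9/5]
R4 ← R4 − R2: [0, 0, 2, -1, -2]
R5 ← R5 + R2: [0, 0, -1/2, -1/2, -1]
R4 ← R4 + (20/21)·R3: [0, 0, 0, 23/7, -2/7]
R5 ← R5 − (5/21)·R3: [0, 0, 0, -11/7, -10/7]
R5 ← R5 + (11/23)·R4: [0, 0, 0, 0, -36/23]
Echelon form has 5 nonzero rows, so rank(M) = 5.
The row space has dimension equal to the rank: 5.

5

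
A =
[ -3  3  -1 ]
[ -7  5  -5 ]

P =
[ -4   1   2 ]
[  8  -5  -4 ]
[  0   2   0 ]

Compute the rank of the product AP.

First compute AP:
[[ 36, -20, -18],
 [ 68, -42, -34]]
Now row reduce the product.
R2 ← R2 − (17/9)·R1: [0, -38/9, 0]
2 nonzero rows, so rank(AP) = 2.

2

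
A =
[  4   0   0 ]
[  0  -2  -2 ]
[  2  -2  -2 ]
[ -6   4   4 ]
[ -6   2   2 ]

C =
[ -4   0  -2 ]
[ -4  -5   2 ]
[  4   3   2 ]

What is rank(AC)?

2

First compute AC:
[[-16,   0,  -8],
 [  0,   4,  -8],
 [ -8,   4, -12],
 [ 24,  -8,  28],
 [ 24,  -4,  20]]
Now row reduce the product.
R3 ← R3 − (1/2)·R1: [0, 4, -8]
R4 ← R4 + (3/2)·R1: [0, -8, 16]
R5 ← R5 + (3/2)·R1: [0, -4, 8]
R3 ← R3 − R2: [0, 0, 0]
R4 ← R4 + (2)·R2: [0, 0, 0]
R5 ← R5 + R2: [0, 0, 0]
2 nonzero rows, so rank(AC) = 2.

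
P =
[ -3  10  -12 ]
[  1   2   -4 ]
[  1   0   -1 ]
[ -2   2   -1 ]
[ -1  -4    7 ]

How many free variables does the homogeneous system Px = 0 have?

Row reduce to echelon form.
R2 ← R2 + (1/3)·R1: [0, 16/3, -8]
R3 ← R3 + (1/3)·R1: [0, 10/3, -5]
R4 ← R4 − (2/3)·R1: [0, -14/3, 7]
R5 ← R5 − (1/3)·R1: [0, -22/3, 11]
R3 ← R3 − (5/8)·R2: [0, 0, 0]
R4 ← R4 + (7/8)·R2: [0, 0, 0]
R5 ← R5 + (11/8)·R2: [0, 0, 0]
2 nonzero rows, so rank(P) = 2.
P has 3 columns; by rank–nullity, nullity = 3 − 2 = 1.

1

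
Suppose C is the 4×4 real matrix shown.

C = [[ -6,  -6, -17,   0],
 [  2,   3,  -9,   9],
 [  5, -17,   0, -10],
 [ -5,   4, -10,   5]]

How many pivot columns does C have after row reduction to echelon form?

Row reduce to echelon form.
R2 ← R2 + (1/3)·R1: [0, 1, -44/3, 9]
R3 ← R3 + (5/6)·R1: [0, -22, -85/6, -10]
R4 ← R4 − (5/6)·R1: [0, 9, 25/6, 5]
R3 ← R3 + (22)·R2: [0, 0, -2021/6, 188]
R4 ← R4 − (9)·R2: [0, 0, 817/6, -76]
R4 ← R4 + (19/47)·R3: [0, 0, 0, 0]
Echelon form has 3 nonzero rows, so rank(C) = 3.
Each nonzero row contributes one pivot column: 3 pivot columns.

3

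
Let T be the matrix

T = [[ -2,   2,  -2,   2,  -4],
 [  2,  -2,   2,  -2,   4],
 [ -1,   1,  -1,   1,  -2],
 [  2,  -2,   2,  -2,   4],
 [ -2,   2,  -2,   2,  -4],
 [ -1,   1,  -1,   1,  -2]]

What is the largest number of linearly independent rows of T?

Row reduce to echelon form.
R2 ← R2 + R1: [0, 0, 0, 0, 0]
R3 ← R3 − (1/2)·R1: [0, 0, 0, 0, 0]
R4 ← R4 + R1: [0, 0, 0, 0, 0]
R5 ← R5 − R1: [0, 0, 0, 0, 0]
R6 ← R6 − (1/2)·R1: [0, 0, 0, 0, 0]
Echelon form has 1 nonzero row, so rank(T) = 1.
The rank gives the maximum number of linearly independent rows: 1.

1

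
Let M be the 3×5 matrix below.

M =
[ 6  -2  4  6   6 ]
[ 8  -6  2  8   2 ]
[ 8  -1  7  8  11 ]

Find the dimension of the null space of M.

3

Row reduce to echelon form.
R2 ← R2 − (4/3)·R1: [0, -10/3, -10/3, 0, -6]
R3 ← R3 − (4/3)·R1: [0, 5/3, 5/3, 0, 3]
R3 ← R3 + (1/2)·R2: [0, 0, 0, 0, 0]
2 nonzero rows, so rank(M) = 2.
M has 5 columns; by rank–nullity, nullity = 5 − 2 = 3.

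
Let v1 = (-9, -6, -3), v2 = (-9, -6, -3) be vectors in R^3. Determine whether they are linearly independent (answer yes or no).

Form the matrix with these vectors as rows and row reduce.
R2 ← R2 − R1: [0, 0, 0]
1 nonzero row, so the 2 vectors span a space of dimension 1.
Since 1 < 2, the vectors are linearly dependent.

no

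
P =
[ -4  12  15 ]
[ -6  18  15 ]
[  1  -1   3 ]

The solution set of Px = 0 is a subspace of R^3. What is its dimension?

0

Row reduce to echelon form.
R2 ← R2 − (3/2)·R1: [0, 0, -15/2]
R3 ← R3 + (1/4)·R1: [0, 2, 27/4]
Swap R2 ↔ R3
3 nonzero rows, so rank(P) = 3.
P has 3 columns; by rank–nullity, nullity = 3 − 3 = 0.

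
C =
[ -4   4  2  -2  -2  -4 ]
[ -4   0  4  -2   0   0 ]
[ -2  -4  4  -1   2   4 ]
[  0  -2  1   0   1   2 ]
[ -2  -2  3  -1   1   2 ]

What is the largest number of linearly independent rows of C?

Row reduce to echelon form.
R2 ← R2 − R1: [0, -4, 2, 0, 2, 4]
R3 ← R3 − (1/2)·R1: [0, -6, 3, 0, 3, 6]
R5 ← R5 − (1/2)·R1: [0, -4, 2, 0, 2, 4]
R3 ← R3 − (3/2)·R2: [0, 0, 0, 0, 0, 0]
R4 ← R4 − (1/2)·R2: [0, 0, 0, 0, 0, 0]
R5 ← R5 − R2: [0, 0, 0, 0, 0, 0]
Echelon form has 2 nonzero rows, so rank(C) = 2.
The rank gives the maximum number of linearly independent rows: 2.

2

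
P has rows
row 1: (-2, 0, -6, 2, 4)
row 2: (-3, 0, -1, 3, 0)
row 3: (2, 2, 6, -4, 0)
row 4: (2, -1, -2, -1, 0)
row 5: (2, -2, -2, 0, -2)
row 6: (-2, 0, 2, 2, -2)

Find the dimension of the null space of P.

2

Row reduce to echelon form.
R2 ← R2 − (3/2)·R1: [0, 0, 8, 0, -6]
R3 ← R3 + R1: [0, 2, 0, -2, 4]
R4 ← R4 + R1: [0, -1, -8, 1, 4]
R5 ← R5 + R1: [0, -2, -8, 2, 2]
R6 ← R6 − R1: [0, 0, 8, 0, -6]
Swap R2 ↔ R3
R4 ← R4 + (1/2)·R2: [0, 0, -8, 0, 6]
R5 ← R5 + R2: [0, 0, -8, 0, 6]
R4 ← R4 + R3: [0, 0, 0, 0, 0]
R5 ← R5 + R3: [0, 0, 0, 0, 0]
R6 ← R6 − R3: [0, 0, 0, 0, 0]
3 nonzero rows, so rank(P) = 3.
P has 5 columns; by rank–nullity, nullity = 5 − 3 = 2.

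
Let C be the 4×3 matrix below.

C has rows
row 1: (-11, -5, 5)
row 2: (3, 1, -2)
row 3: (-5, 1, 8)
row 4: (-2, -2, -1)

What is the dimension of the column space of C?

2

Row reduce to echelon form.
R2 ← R2 + (3/11)·R1: [0, -4/11, -7/11]
R3 ← R3 − (5/11)·R1: [0, 36/11, 63/11]
R4 ← R4 − (2/11)·R1: [0, -12/11, -21/11]
R3 ← R3 + (9)·R2: [0, 0, 0]
R4 ← R4 − (3)·R2: [0, 0, 0]
Echelon form has 2 nonzero rows, so rank(C) = 2.
The column space has dimension equal to the rank: 2.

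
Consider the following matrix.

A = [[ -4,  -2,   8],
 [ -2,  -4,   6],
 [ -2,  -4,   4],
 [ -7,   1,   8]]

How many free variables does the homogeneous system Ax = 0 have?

Row reduce to echelon form.
R2 ← R2 − (1/2)·R1: [0, -3, 2]
R3 ← R3 − (1/2)·R1: [0, -3, 0]
R4 ← R4 − (7/4)·R1: [0, 9/2, -6]
R3 ← R3 − R2: [0, 0, -2]
R4 ← R4 + (3/2)·R2: [0, 0, -3]
R4 ← R4 − (3/2)·R3: [0, 0, 0]
3 nonzero rows, so rank(A) = 3.
A has 3 columns; by rank–nullity, nullity = 3 − 3 = 0.

0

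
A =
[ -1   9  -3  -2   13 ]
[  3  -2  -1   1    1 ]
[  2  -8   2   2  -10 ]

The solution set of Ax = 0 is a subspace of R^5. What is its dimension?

Row reduce to echelon form.
R2 ← R2 + (3)·R1: [0, 25, -10, -5, 40]
R3 ← R3 + (2)·R1: [0, 10, -4, -2, 16]
R3 ← R3 − (2/5)·R2: [0, 0, 0, 0, 0]
2 nonzero rows, so rank(A) = 2.
A has 5 columns; by rank–nullity, nullity = 5 − 2 = 3.

3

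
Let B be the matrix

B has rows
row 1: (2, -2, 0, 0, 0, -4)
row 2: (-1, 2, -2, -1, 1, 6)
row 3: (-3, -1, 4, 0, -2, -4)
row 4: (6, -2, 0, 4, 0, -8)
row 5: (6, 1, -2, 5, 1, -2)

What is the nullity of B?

3

Row reduce to echelon form.
R2 ← R2 + (1/2)·R1: [0, 1, -2, -1, 1, 4]
R3 ← R3 + (3/2)·R1: [0, -4, 4, 0, -2, -10]
R4 ← R4 − (3)·R1: [0, 4, 0, 4, 0, 4]
R5 ← R5 − (3)·R1: [0, 7, -2, 5, 1, 10]
R3 ← R3 + (4)·R2: [0, 0, -4, -4, 2, 6]
R4 ← R4 − (4)·R2: [0, 0, 8, 8, -4, -12]
R5 ← R5 − (7)·R2: [0, 0, 12, 12, -6, -18]
R4 ← R4 + (2)·R3: [0, 0, 0, 0, 0, 0]
R5 ← R5 + (3)·R3: [0, 0, 0, 0, 0, 0]
3 nonzero rows, so rank(B) = 3.
B has 6 columns; by rank–nullity, nullity = 6 − 3 = 3.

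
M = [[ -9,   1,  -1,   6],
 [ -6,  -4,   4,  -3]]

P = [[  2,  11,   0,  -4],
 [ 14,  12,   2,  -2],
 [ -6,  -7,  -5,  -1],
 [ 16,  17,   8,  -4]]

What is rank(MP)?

2

First compute MP:
[[ 98,  22,  55,  11],
 [-140, -193, -52,  40]]
Now row reduce the product.
R2 ← R2 + (10/7)·R1: [0, -1131/7, 186/7, 390/7]
2 nonzero rows, so rank(MP) = 2.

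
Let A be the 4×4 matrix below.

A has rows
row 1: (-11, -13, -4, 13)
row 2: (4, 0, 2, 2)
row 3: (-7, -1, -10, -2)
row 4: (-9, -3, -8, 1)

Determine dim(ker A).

Row reduce to echelon form.
R2 ← R2 + (4/11)·R1: [0, -52/11, 6/11, 74/11]
R3 ← R3 − (7/11)·R1: [0, 80/11, -82/11, -113/11]
R4 ← R4 − (9/11)·R1: [0, 84/11, -52/11, -106/11]
R3 ← R3 + (20/13)·R2: [0, 0, -86/13, 1/13]
R4 ← R4 + (21/13)·R2: [0, 0, -50/13, 16/13]
R4 ← R4 − (25/43)·R3: [0, 0, 0, 51/43]
4 nonzero rows, so rank(A) = 4.
A has 4 columns; by rank–nullity, nullity = 4 − 4 = 0.

0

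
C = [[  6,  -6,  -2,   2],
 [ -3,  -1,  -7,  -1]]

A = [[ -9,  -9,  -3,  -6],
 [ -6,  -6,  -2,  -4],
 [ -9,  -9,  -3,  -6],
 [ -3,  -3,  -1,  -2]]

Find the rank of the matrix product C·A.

1

First compute CA:
[[ -6,  -6,  -2,  -4],
 [ 99,  99,  33,  66]]
Now row reduce the product.
R2 ← R2 + (33/2)·R1: [0, 0, 0, 0]
1 nonzero row, so rank(CA) = 1.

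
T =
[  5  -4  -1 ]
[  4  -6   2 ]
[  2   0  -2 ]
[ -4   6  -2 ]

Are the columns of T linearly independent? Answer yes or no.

Row reduce T to echelon form.
R2 ← R2 − (4/5)·R1: [0, -14/5, 14/5]
R3 ← R3 − (2/5)·R1: [0, 8/5, -8/5]
R4 ← R4 + (4/5)·R1: [0, 14/5, -14/5]
R3 ← R3 + (4/7)·R2: [0, 0, 0]
R4 ← R4 + R2: [0, 0, 0]
2 pivots among 3 columns.
Only 2 < 3 pivot columns, so the columns are linearly dependent.

no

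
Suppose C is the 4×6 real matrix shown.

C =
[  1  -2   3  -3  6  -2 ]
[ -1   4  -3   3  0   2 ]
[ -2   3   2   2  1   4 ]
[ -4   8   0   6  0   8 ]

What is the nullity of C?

Row reduce to echelon form.
R2 ← R2 + R1: [0, 2, 0, 0, 6, 0]
R3 ← R3 + (2)·R1: [0, -1, 8, -4, 13, 0]
R4 ← R4 + (4)·R1: [0, 0, 12, -6, 24, 0]
R3 ← R3 + (1/2)·R2: [0, 0, 8, -4, 16, 0]
R4 ← R4 − (3/2)·R3: [0, 0, 0, 0, 0, 0]
3 nonzero rows, so rank(C) = 3.
C has 6 columns; by rank–nullity, nullity = 6 − 3 = 3.

3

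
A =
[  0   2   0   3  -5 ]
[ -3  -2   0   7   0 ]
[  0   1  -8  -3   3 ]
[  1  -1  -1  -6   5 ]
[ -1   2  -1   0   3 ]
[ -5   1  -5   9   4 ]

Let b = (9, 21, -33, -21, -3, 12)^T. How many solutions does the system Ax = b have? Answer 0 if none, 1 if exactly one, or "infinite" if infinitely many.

1

Row reduce the augmented matrix [A | b].
Swap R1 ↔ R2
R4 ← R4 + (1/3)·R1: [0, -5/3, -1, -11/3, 5, -14]
R5 ← R5 − (1/3)·R1: [0, 8/3, -1, -7/3, 3, -10]
R6 ← R6 − (5/3)·R1: [0, 13/3, -5, -8/3, 4, -23]
R3 ← R3 − (1/2)·R2: [0, 0, -8, -9/2, 11/2, -75/2]
R4 ← R4 + (5/6)·R2: [0, 0, -1, -7/6, 5/6, -13/2]
R5 ← R5 − (4/3)·R2: [0, 0, -1, -19/3, 29/3, -22]
R6 ← R6 − (13/6)·R2: [0, 0, -5, -55/6, 89/6, -85/2]
R4 ← R4 − (1/8)·R3: [0, 0, 0, -29/48, 7/48, -29/16]
R5 ← R5 − (1/8)·R3: [0, 0, 0, -277/48, 431/48, -277/16]
R6 ← R6 − (5/8)·R3: [0, 0, 0, -305/48, 547/48, -305/16]
R5 ← R5 − (277/29)·R4: [0, 0, 0, 0, 220/29, 0]
R6 ← R6 − (305/29)·R4: [0, 0, 0, 0, 286/29, 0]
R6 ← R6 − (13/10)·R5: [0, 0, 0, 0, 0, 0]
The echelon form has 5 nonzero rows, and every pivot lies in the first 5 columns, so rank(A) = rank([A|b]) = 5.
The system is consistent.
rank = 5 = number of unknowns, so the solution is unique.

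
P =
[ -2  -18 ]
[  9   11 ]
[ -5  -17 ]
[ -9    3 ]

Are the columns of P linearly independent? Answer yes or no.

yes

Row reduce P to echelon form.
R2 ← R2 + (9/2)·R1: [0, -70]
R3 ← R3 − (5/2)·R1: [0, 28]
R4 ← R4 − (9/2)·R1: [0, 84]
R3 ← R3 + (2/5)·R2: [0, 0]
R4 ← R4 + (6/5)·R2: [0, 0]
2 pivots among 2 columns.
Every column is a pivot column, so the columns are linearly independent.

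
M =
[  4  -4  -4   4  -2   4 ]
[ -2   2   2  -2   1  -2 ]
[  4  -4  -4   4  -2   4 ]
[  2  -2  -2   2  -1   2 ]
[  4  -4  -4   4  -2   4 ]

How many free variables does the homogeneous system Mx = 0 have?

5

Row reduce to echelon form.
R2 ← R2 + (1/2)·R1: [0, 0, 0, 0, 0, 0]
R3 ← R3 − R1: [0, 0, 0, 0, 0, 0]
R4 ← R4 − (1/2)·R1: [0, 0, 0, 0, 0, 0]
R5 ← R5 − R1: [0, 0, 0, 0, 0, 0]
1 nonzero row, so rank(M) = 1.
M has 6 columns; by rank–nullity, nullity = 6 − 1 = 5.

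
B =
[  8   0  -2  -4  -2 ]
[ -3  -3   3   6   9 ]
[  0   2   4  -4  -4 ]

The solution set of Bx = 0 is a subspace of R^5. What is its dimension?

2

Row reduce to echelon form.
R2 ← R2 + (3/8)·R1: [0, -3, 9/4, 9/2, 33/4]
R3 ← R3 + (2/3)·R2: [0, 0, 11/2, -1, 3/2]
3 nonzero rows, so rank(B) = 3.
B has 5 columns; by rank–nullity, nullity = 5 − 3 = 2.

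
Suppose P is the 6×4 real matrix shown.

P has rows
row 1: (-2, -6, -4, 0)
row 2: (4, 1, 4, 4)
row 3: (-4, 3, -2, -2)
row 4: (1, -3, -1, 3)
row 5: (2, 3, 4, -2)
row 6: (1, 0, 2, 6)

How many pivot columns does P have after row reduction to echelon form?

Row reduce to echelon form.
R2 ← R2 + (2)·R1: [0, -11, -4, 4]
R3 ← R3 − (2)·R1: [0, 15, 6, -2]
R4 ← R4 + (1/2)·R1: [0, -6, -3, 3]
R5 ← R5 + R1: [0, -3, 0, -2]
R6 ← R6 + (1/2)·R1: [0, -3, 0, 6]
R3 ← R3 + (15/11)·R2: [0, 0, 6/11, 38/11]
R4 ← R4 − (6/11)·R2: [0, 0, -9/11, 9/11]
R5 ← R5 − (3/11)·R2: [0, 0, 12/11, -34/11]
R6 ← R6 − (3/11)·R2: [0, 0, 12/11, 54/11]
R4 ← R4 + (3/2)·R3: [0, 0, 0, 6]
R5 ← R5 − (2)·R3: [0, 0, 0, -10]
R6 ← R6 − (2)·R3: [0, 0, 0, -2]
R5 ← R5 + (5/3)·R4: [0, 0, 0, 0]
R6 ← R6 + (1/3)·R4: [0, 0, 0, 0]
Echelon form has 4 nonzero rows, so rank(P) = 4.
Each nonzero row contributes one pivot column: 4 pivot columns.

4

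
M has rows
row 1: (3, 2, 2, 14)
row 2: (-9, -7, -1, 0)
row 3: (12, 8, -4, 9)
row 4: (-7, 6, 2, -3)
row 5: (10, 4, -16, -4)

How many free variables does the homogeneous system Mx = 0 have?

Row reduce to echelon form.
R2 ← R2 + (3)·R1: [0, -1, 5, 42]
R3 ← R3 − (4)·R1: [0, 0, -12, -47]
R4 ← R4 + (7/3)·R1: [0, 32/3, 20/3, 89/3]
R5 ← R5 − (10/3)·R1: [0, -8/3, -68/3, -152/3]
R4 ← R4 + (32/3)·R2: [0, 0, 60, 1433/3]
R5 ← R5 − (8/3)·R2: [0, 0, -36, -488/3]
R4 ← R4 + (5)·R3: [0, 0, 0, 728/3]
R5 ← R5 − (3)·R3: [0, 0, 0, -65/3]
R5 ← R5 + (5/56)·R4: [0, 0, 0, 0]
4 nonzero rows, so rank(M) = 4.
M has 4 columns; by rank–nullity, nullity = 4 − 4 = 0.

0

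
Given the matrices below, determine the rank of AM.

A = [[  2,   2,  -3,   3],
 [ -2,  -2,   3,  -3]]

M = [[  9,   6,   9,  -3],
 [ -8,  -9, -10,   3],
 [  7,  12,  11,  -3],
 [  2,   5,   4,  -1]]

First compute AM:
[[-13, -27, -23,   6],
 [ 13,  27,  23,  -6]]
Now row reduce the product.
R2 ← R2 + R1: [0, 0, 0, 0]
1 nonzero row, so rank(AM) = 1.

1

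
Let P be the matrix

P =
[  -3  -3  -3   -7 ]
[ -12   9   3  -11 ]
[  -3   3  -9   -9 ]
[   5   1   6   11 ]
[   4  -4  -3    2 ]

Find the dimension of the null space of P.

Row reduce to echelon form.
R2 ← R2 − (4)·R1: [0, 21, 15, 17]
R3 ← R3 − R1: [0, 6, -6, -2]
R4 ← R4 + (5/3)·R1: [0, -4, 1, -2/3]
R5 ← R5 + (4/3)·R1: [0, -8, -7, -22/3]
R3 ← R3 − (2/7)·R2: [0, 0, -72/7, -48/7]
R4 ← R4 + (4/21)·R2: [0, 0, 27/7, 18/7]
R5 ← R5 + (8/21)·R2: [0, 0, -9/7, -6/7]
R4 ← R4 + (3/8)·R3: [0, 0, 0, 0]
R5 ← R5 − (1/8)·R3: [0, 0, 0, 0]
3 nonzero rows, so rank(P) = 3.
P has 4 columns; by rank–nullity, nullity = 4 − 3 = 1.

1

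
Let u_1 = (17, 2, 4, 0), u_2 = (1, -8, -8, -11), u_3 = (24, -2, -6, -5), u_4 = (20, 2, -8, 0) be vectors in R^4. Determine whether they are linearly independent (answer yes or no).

yes

Form the matrix with these vectors as rows and row reduce.
R2 ← R2 − (1/17)·R1: [0, -138/17, -140/17, -11]
R3 ← R3 − (24/17)·R1: [0, -82/17, -198/17, -5]
R4 ← R4 − (20/17)·R1: [0, -6/17, -216/17, 0]
R3 ← R3 − (41/69)·R2: [0, 0, -466/69, 106/69]
R4 ← R4 − (1/23)·R2: [0, 0, -284/23, 11/23]
R4 ← R4 − (426/233)·R3: [0, 0, 0, -543/233]
4 nonzero rows, so the 4 vectors span a space of dimension 4.
Since 4 = 4, the vectors are linearly independent.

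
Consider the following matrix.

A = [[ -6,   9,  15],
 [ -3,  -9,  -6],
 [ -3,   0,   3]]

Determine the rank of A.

Row reduce to echelon form.
R2 ← R2 − (1/2)·R1: [0, -27/2, -27/2]
R3 ← R3 − (1/2)·R1: [0, -9/2, -9/2]
R3 ← R3 − (1/3)·R2: [0, 0, 0]
Echelon form has 2 nonzero rows, so rank(A) = 2.

2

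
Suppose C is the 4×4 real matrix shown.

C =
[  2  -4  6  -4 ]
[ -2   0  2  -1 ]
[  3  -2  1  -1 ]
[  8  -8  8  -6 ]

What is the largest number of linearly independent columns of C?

2

Row reduce to echelon form.
R2 ← R2 + R1: [0, -4, 8, -5]
R3 ← R3 − (3/2)·R1: [0, 4, -8, 5]
R4 ← R4 − (4)·R1: [0, 8, -16, 10]
R3 ← R3 + R2: [0, 0, 0, 0]
R4 ← R4 + (2)·R2: [0, 0, 0, 0]
Echelon form has 2 nonzero rows, so rank(C) = 2.
The rank gives the maximum number of linearly independent columns: 2.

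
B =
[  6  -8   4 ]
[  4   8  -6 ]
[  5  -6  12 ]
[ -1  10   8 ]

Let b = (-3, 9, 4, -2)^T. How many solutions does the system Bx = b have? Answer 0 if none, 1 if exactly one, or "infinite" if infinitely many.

Row reduce the augmented matrix [B | b].
R2 ← R2 − (2/3)·R1: [0, 40/3, -26/3, 11]
R3 ← R3 − (5/6)·R1: [0, 2/3, 26/3, 13/2]
R4 ← R4 + (1/6)·R1: [0, 26/3, 26/3, -5/2]
R3 ← R3 − (1/20)·R2: [0, 0, 91/10, 119/20]
R4 ← R4 − (13/20)·R2: [0, 0, 143/10, -193/20]
R4 ← R4 − (11/7)·R3: [0, 0, 0, -19]
The echelon form has 4 nonzero rows; the last pivot sits in the augmented column, so rank(B) = 3 but rank([B|b]) = 4.
Since the ranks differ, the system is inconsistent.
It has no solutions.

0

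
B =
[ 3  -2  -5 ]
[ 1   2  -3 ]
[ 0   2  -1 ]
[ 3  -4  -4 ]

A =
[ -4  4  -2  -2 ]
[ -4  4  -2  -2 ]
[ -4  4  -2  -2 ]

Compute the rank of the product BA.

First compute BA:
[[ 16, -16,   8,   8],
 [  0,   0,   0,   0],
 [ -4,   4,  -2,  -2],
 [ 20, -20,  10,  10]]
Now row reduce the product.
R3 ← R3 + (1/4)·R1: [0, 0, 0, 0]
R4 ← R4 − (5/4)·R1: [0, 0, 0, 0]
1 nonzero row, so rank(BA) = 1.

1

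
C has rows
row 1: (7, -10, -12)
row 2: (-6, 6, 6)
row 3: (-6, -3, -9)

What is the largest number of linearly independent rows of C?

Row reduce to echelon form.
R2 ← R2 + (6/7)·R1: [0, -18/7, -30/7]
R3 ← R3 + (6/7)·R1: [0, -81/7, -135/7]
R3 ← R3 − (9/2)·R2: [0, 0, 0]
Echelon form has 2 nonzero rows, so rank(C) = 2.
The rank gives the maximum number of linearly independent rows: 2.

2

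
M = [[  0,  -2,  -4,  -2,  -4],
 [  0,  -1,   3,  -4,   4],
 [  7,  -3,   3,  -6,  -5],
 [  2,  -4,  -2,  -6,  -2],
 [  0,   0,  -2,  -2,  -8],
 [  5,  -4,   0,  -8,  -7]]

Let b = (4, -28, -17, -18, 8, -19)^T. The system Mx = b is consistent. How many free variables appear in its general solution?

Row reduce the augmented matrix [M | b].
Swap R1 ↔ R3
R4 ← R4 − (2/7)·R1: [0, -22/7, -20/7, -30/7, -4/7, -92/7]
R6 ← R6 − (5/7)·R1: [0, -13/7, -15/7, -26/7, -24/7, -48/7]
R3 ← R3 − (2)·R2: [0, 0, -10, 6, -12, 60]
R4 ← R4 − (22/7)·R2: [0, 0, -86/7, 58/7, -92/7, 524/7]
R6 ← R6 − (13/7)·R2: [0, 0, -54/7, 26/7, -76/7, 316/7]
R4 ← R4 − (43/35)·R3: [0, 0, 0, 32/35, 8/5, 8/7]
R5 ← R5 − (1/5)·R3: [0, 0, 0, -16/5, -28/5, -4]
R6 ← R6 − (27/35)·R3: [0, 0, 0, -32/35, -8/5, -8/7]
R5 ← R5 + (7/2)·R4: [0, 0, 0, 0, 0, 0]
R6 ← R6 + R4: [0, 0, 0, 0, 0, 0]
The echelon form has 4 nonzero rows, and every pivot lies in the first 5 columns, so rank(M) = rank([M|b]) = 4.
The system is consistent.
Free variables = (unknowns) − (rank) = 5 − 4 = 1.

1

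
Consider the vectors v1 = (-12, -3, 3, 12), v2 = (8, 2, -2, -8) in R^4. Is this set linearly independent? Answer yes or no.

Form the matrix with these vectors as rows and row reduce.
R2 ← R2 + (2/3)·R1: [0, 0, 0, 0]
1 nonzero row, so the 2 vectors span a space of dimension 1.
Since 1 < 2, the vectors are linearly dependent.

no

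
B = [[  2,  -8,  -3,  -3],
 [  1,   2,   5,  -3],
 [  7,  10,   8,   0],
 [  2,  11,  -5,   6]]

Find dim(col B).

4

Row reduce to echelon form.
R2 ← R2 − (1/2)·R1: [0, 6, 13/2, -3/2]
R3 ← R3 − (7/2)·R1: [0, 38, 37/2, 21/2]
R4 ← R4 − R1: [0, 19, -2, 9]
R3 ← R3 − (19/3)·R2: [0, 0, -68/3, 20]
R4 ← R4 − (19/6)·R2: [0, 0, -271/12, 55/4]
R4 ← R4 − (271/272)·R3: [0, 0, 0, -105/17]
Echelon form has 4 nonzero rows, so rank(B) = 4.
The column space has dimension equal to the rank: 4.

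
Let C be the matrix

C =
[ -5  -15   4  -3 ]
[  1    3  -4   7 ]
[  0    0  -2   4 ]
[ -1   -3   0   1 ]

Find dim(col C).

2

Row reduce to echelon form.
R2 ← R2 + (1/5)·R1: [0, 0, -16/5, 32/5]
R4 ← R4 − (1/5)·R1: [0, 0, -4/5, 8/5]
R3 ← R3 − (5/8)·R2: [0, 0, 0, 0]
R4 ← R4 − (1/4)·R2: [0, 0, 0, 0]
Echelon form has 2 nonzero rows, so rank(C) = 2.
The column space has dimension equal to the rank: 2.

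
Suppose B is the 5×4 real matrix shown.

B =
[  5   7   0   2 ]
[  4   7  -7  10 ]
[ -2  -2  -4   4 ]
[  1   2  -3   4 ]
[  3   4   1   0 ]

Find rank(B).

2

Row reduce to echelon form.
R2 ← R2 − (4/5)·R1: [0, 7/5, -7, 42/5]
R3 ← R3 + (2/5)·R1: [0, 4/5, -4, 24/5]
R4 ← R4 − (1/5)·R1: [0, 3/5, -3, 18/5]
R5 ← R5 − (3/5)·R1: [0, -1/5, 1, -6/5]
R3 ← R3 − (4/7)·R2: [0, 0, 0, 0]
R4 ← R4 − (3/7)·R2: [0, 0, 0, 0]
R5 ← R5 + (1/7)·R2: [0, 0, 0, 0]
Echelon form has 2 nonzero rows, so rank(B) = 2.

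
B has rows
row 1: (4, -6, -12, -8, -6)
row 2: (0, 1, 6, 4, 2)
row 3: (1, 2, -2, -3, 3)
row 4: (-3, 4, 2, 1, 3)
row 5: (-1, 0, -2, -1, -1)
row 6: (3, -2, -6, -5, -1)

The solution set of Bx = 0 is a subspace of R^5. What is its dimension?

2

Row reduce to echelon form.
R3 ← R3 − (1/4)·R1: [0, 7/2, 1, -1, 9/2]
R4 ← R4 + (3/4)·R1: [0, -1/2, -7, -5, -3/2]
R5 ← R5 + (1/4)·R1: [0, -3/2, -5, -3, -5/2]
R6 ← R6 − (3/4)·R1: [0, 5/2, 3, 1, 7/2]
R3 ← R3 − (7/2)·R2: [0, 0, -20, -15, -5/2]
R4 ← R4 + (1/2)·R2: [0, 0, -4, -3, -1/2]
R5 ← R5 + (3/2)·R2: [0, 0, 4, 3, 1/2]
R6 ← R6 − (5/2)·R2: [0, 0, -12, -9, -3/2]
R4 ← R4 − (1/5)·R3: [0, 0, 0, 0, 0]
R5 ← R5 + (1/5)·R3: [0, 0, 0, 0, 0]
R6 ← R6 − (3/5)·R3: [0, 0, 0, 0, 0]
3 nonzero rows, so rank(B) = 3.
B has 5 columns; by rank–nullity, nullity = 5 − 3 = 2.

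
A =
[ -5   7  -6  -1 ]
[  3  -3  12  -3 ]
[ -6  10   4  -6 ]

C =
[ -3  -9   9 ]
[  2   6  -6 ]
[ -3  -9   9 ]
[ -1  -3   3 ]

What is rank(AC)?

1

First compute AC:
[[ 48, 144, -144],
 [-48, -144, 144],
 [ 32,  96, -96]]
Now row reduce the product.
R2 ← R2 + R1: [0, 0, 0]
R3 ← R3 − (2/3)·R1: [0, 0, 0]
1 nonzero row, so rank(AC) = 1.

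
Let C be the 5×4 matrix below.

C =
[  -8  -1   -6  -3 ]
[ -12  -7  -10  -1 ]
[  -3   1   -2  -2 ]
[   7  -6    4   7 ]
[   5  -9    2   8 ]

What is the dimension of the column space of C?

Row reduce to echelon form.
R2 ← R2 − (3/2)·R1: [0, -11/2, -1, 7/2]
R3 ← R3 − (3/8)·R1: [0, 11/8, 1/4, -7/8]
R4 ← R4 + (7/8)·R1: [0, -55/8, -5/4, 35/8]
R5 ← R5 + (5/8)·R1: [0, -77/8, -7/4, 49/8]
R3 ← R3 + (1/4)·R2: [0, 0, 0, 0]
R4 ← R4 − (5/4)·R2: [0, 0, 0, 0]
R5 ← R5 − (7/4)·R2: [0, 0, 0, 0]
Echelon form has 2 nonzero rows, so rank(C) = 2.
The column space has dimension equal to the rank: 2.

2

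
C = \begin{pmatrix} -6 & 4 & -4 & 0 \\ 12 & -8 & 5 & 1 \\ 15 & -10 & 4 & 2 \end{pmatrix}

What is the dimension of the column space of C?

2

Row reduce to echelon form.
R2 ← R2 + (2)·R1: [0, 0, -3, 1]
R3 ← R3 + (5/2)·R1: [0, 0, -6, 2]
R3 ← R3 − (2)·R2: [0, 0, 0, 0]
Echelon form has 2 nonzero rows, so rank(C) = 2.
The column space has dimension equal to the rank: 2.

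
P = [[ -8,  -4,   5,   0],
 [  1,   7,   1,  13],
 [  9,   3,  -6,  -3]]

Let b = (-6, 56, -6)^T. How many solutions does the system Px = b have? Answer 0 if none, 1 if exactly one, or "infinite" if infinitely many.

infinite

Row reduce the augmented matrix [P | b].
R2 ← R2 + (1/8)·R1: [0, 13/2, 13/8, 13, 221/4]
R3 ← R3 + (9/8)·R1: [0, -3/2, -3/8, -3, -51/4]
R3 ← R3 + (3/13)·R2: [0, 0, 0, 0, 0]
The echelon form has 2 nonzero rows, and every pivot lies in the first 4 columns, so rank(P) = rank([P|b]) = 2.
The system is consistent.
rank = 2 < 4 unknowns, so there are infinitely many solutions.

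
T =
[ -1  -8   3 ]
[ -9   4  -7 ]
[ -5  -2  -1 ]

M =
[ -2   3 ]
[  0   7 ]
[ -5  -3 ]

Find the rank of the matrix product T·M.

2

First compute TM:
[[-13, -68],
 [ 53,  22],
 [ 15, -26]]
Now row reduce the product.
R2 ← R2 + (53/13)·R1: [0, -3318/13]
R3 ← R3 + (15/13)·R1: [0, -1358/13]
R3 ← R3 − (97/237)·R2: [0, 0]
2 nonzero rows, so rank(TM) = 2.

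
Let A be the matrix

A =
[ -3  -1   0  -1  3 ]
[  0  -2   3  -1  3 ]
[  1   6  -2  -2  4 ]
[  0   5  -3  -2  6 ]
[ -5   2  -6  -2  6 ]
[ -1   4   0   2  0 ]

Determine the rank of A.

5

Row reduce to echelon form.
R3 ← R3 + (1/3)·R1: [0, 17/3, -2, -7/3, 5]
R5 ← R5 − (5/3)·R1: [0, 11/3, -6, -1/3, 1]
R6 ← R6 − (1/3)·R1: [0, 13/3, 0, 7/3, -1]
R3 ← R3 + (17/6)·R2: [0, 0, 13/2, -31/6, 27/2]
R4 ← R4 + (5/2)·R2: [0, 0, 9/2, -9/2, 27/2]
R5 ← R5 + (11/6)·R2: [0, 0, -1/2, -13/6, 13/2]
R6 ← R6 + (13/6)·R2: [0, 0, 13/2, 1/6, 11/2]
R4 ← R4 − (9/13)·R3: [0, 0, 0, -12/13, 54/13]
R5 ← R5 + (1/13)·R3: [0, 0, 0, -100/39, 98/13]
R6 ← R6 − R3: [0, 0, 0, 16/3, -8]
R5 ← R5 − (25/9)·R4: [0, 0, 0, 0, -4]
R6 ← R6 + (52/9)·R4: [0, 0, 0, 0, 16]
R6 ← R6 + (4)·R5: [0, 0, 0, 0, 0]
Echelon form has 5 nonzero rows, so rank(A) = 5.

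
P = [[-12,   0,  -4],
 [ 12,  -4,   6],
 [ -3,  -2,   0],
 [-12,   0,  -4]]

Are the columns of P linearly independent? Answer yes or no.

Row reduce P to echelon form.
R2 ← R2 + R1: [0, -4, 2]
R3 ← R3 − (1/4)·R1: [0, -2, 1]
R4 ← R4 − R1: [0, 0, 0]
R3 ← R3 − (1/2)·R2: [0, 0, 0]
2 pivots among 3 columns.
Only 2 < 3 pivot columns, so the columns are linearly dependent.

no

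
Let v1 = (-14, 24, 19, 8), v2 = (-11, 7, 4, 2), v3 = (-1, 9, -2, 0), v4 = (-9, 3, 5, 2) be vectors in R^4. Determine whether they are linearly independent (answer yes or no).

Form the matrix with these vectors as rows and row reduce.
R2 ← R2 − (11/14)·R1: [0, -83/7, -153/14, -30/7]
R3 ← R3 − (1/14)·R1: [0, 51/7, -47/14, -4/7]
R4 ← R4 − (9/14)·R1: [0, -87/7, -101/14, -22/7]
R3 ← R3 + (51/83)·R2: [0, 0, -836/83, -266/83]
R4 ← R4 − (87/83)·R2: [0, 0, 352/83, 112/83]
R4 ← R4 + (8/19)·R3: [0, 0, 0, 0]
3 nonzero rows, so the 4 vectors span a space of dimension 3.
Since 3 < 4, the vectors are linearly dependent.

no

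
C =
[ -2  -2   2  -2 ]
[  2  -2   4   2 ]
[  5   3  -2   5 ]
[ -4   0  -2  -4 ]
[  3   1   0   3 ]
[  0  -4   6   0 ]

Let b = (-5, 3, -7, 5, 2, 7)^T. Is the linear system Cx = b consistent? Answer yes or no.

no

Row reduce the augmented matrix [C | b].
R2 ← R2 + R1: [0, -4, 6, 0, -2]
R3 ← R3 + (5/2)·R1: [0, -2, 3, 0, -39/2]
R4 ← R4 − (2)·R1: [0, 4, -6, 0, 15]
R5 ← R5 + (3/2)·R1: [0, -2, 3, 0, -11/2]
R3 ← R3 − (1/2)·R2: [0, 0, 0, 0, -37/2]
R4 ← R4 + R2: [0, 0, 0, 0, 13]
R5 ← R5 − (1/2)·R2: [0, 0, 0, 0, -9/2]
R6 ← R6 − R2: [0, 0, 0, 0, 9]
R4 ← R4 + (26/37)·R3: [0, 0, 0, 0, 0]
R5 ← R5 − (9/37)·R3: [0, 0, 0, 0, 0]
R6 ← R6 + (18/37)·R3: [0, 0, 0, 0, 0]
The echelon form has 3 nonzero rows; the last pivot sits in the augmented column, so rank(C) = 2 but rank([C|b]) = 3.
Since the ranks differ, the system is inconsistent.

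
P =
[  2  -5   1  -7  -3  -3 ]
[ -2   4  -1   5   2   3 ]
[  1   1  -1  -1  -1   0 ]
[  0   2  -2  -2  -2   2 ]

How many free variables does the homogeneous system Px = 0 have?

Row reduce to echelon form.
R2 ← R2 + R1: [0, -1, 0, -2, -1, 0]
R3 ← R3 − (1/2)·R1: [0, 7/2, -3/2, 5/2, 1/2, 3/2]
R3 ← R3 + (7/2)·R2: [0, 0, -3/2, -9/2, -3, 3/2]
R4 ← R4 + (2)·R2: [0, 0, -2, -6, -4, 2]
R4 ← R4 − (4/3)·R3: [0, 0, 0, 0, 0, 0]
3 nonzero rows, so rank(P) = 3.
P has 6 columns; by rank–nullity, nullity = 6 − 3 = 3.

3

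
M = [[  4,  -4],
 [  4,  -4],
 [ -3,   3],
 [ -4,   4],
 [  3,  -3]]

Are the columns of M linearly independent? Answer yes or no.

no

Row reduce M to echelon form.
R2 ← R2 − R1: [0, 0]
R3 ← R3 + (3/4)·R1: [0, 0]
R4 ← R4 + R1: [0, 0]
R5 ← R5 − (3/4)·R1: [0, 0]
1 pivot among 2 columns.
Only 1 < 2 pivot columns, so the columns are linearly dependent.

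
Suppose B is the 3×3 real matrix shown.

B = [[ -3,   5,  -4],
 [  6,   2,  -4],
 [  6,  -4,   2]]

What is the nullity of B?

Row reduce to echelon form.
R2 ← R2 + (2)·R1: [0, 12, -12]
R3 ← R3 + (2)·R1: [0, 6, -6]
R3 ← R3 − (1/2)·R2: [0, 0, 0]
2 nonzero rows, so rank(B) = 2.
B has 3 columns; by rank–nullity, nullity = 3 − 2 = 1.

1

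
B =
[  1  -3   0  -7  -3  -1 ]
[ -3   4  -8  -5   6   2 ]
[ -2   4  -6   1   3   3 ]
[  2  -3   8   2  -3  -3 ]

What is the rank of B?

4

Row reduce to echelon form.
R2 ← R2 + (3)·R1: [0, -5, -8, -26, -3, -1]
R3 ← R3 + (2)·R1: [0, -2, -6, -13, -3, 1]
R4 ← R4 − (2)·R1: [0, 3, 8, 16, 3, -1]
R3 ← R3 − (2/5)·R2: [0, 0, -14/5, -13/5, -9/5, 7/5]
R4 ← R4 + (3/5)·R2: [0, 0, 16/5, 2/5, 6/5, -8/5]
R4 ← R4 + (8/7)·R3: [0, 0, 0, -18/7, -6/7, 0]
Echelon form has 4 nonzero rows, so rank(B) = 4.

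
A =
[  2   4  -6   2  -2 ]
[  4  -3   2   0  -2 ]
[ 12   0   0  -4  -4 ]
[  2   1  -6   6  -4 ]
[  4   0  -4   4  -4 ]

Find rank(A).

Row reduce to echelon form.
R2 ← R2 − (2)·R1: [0, -11, 14, -4, 2]
R3 ← R3 − (6)·R1: [0, -24, 36, -16, 8]
R4 ← R4 − R1: [0, -3, 0, 4, -2]
R5 ← R5 − (2)·R1: [0, -8, 8, 0, 0]
R3 ← R3 − (24/11)·R2: [0, 0, 60/11, -80/11, 40/11]
R4 ← R4 − (3/11)·R2: [0, 0, -42/11, 56/11, -28/11]
R5 ← R5 − (8/11)·R2: [0, 0, -24/11, 32/11, -16/11]
R4 ← R4 + (7/10)·R3: [0, 0, 0, 0, 0]
R5 ← R5 + (2/5)·R3: [0, 0, 0, 0, 0]
Echelon form has 3 nonzero rows, so rank(A) = 3.

3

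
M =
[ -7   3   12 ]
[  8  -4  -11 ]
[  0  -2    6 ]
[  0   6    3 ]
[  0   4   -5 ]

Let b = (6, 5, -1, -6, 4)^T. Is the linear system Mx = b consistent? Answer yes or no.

Row reduce the augmented matrix [M | b].
R2 ← R2 + (8/7)·R1: [0, -4/7, 19/7, 83/7]
R3 ← R3 − (7/2)·R2: [0, 0, -7/2, -85/2]
R4 ← R4 + (21/2)·R2: [0, 0, 63/2, 237/2]
R5 ← R5 + (7)·R2: [0, 0, 14, 87]
R4 ← R4 + (9)·R3: [0, 0, 0, -264]
R5 ← R5 + (4)·R3: [0, 0, 0, -83]
R5 ← R5 − (83/264)·R4: [0, 0, 0, 0]
The echelon form has 4 nonzero rows; the last pivot sits in the augmented column, so rank(M) = 3 but rank([M|b]) = 4.
Since the ranks differ, the system is inconsistent.

no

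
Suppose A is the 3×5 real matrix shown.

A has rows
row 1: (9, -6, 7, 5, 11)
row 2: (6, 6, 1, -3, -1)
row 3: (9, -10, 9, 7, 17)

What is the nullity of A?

Row reduce to echelon form.
R2 ← R2 − (2/3)·R1: [0, 10, -11/3, -19/3, -25/3]
R3 ← R3 − R1: [0, -4, 2, 2, 6]
R3 ← R3 + (2/5)·R2: [0, 0, 8/15, -8/15, 8/3]
3 nonzero rows, so rank(A) = 3.
A has 5 columns; by rank–nullity, nullity = 5 − 3 = 2.

2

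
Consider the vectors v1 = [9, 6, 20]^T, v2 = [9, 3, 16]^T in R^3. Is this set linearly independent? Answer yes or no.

Form the matrix with these vectors as rows and row reduce.
R2 ← R2 − R1: [0, -3, -4]
2 nonzero rows, so the 2 vectors span a space of dimension 2.
Since 2 = 2, the vectors are linearly independent.

yes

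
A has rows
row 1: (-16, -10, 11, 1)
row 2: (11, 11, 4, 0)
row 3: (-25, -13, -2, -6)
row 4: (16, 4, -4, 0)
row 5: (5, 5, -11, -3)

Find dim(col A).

Row reduce to echelon form.
R2 ← R2 + (11/16)·R1: [0, 33/8, 185/16, 11/16]
R3 ← R3 − (25/16)·R1: [0, 21/8, -307/16, -121/16]
R4 ← R4 + R1: [0, -6, 7, 1]
R5 ← R5 + (5/16)·R1: [0, 15/8, -121/16, -43/16]
R3 ← R3 − (7/11)·R2: [0, 0, -292/11, -8]
R4 ← R4 + (16/11)·R2: [0, 0, 262/11, 2]
R5 ← R5 − (5/11)·R2: [0, 0, -141/11, -3]
R4 ← R4 + (131/146)·R3: [0, 0, 0, -378/73]
R5 ← R5 − (141/292)·R3: [0, 0, 0, 63/73]
R5 ← R5 + (1/6)·R4: [0, 0, 0, 0]
Echelon form has 4 nonzero rows, so rank(A) = 4.
The column space has dimension equal to the rank: 4.

4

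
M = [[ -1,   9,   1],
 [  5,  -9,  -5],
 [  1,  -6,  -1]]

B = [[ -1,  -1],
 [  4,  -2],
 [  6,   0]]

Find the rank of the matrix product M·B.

First compute MB:
[[ 43, -17],
 [-71,  13],
 [-31,  11]]
Now row reduce the product.
R2 ← R2 + (71/43)·R1: [0, -648/43]
R3 ← R3 + (31/43)·R1: [0, -54/43]
R3 ← R3 − (1/12)·R2: [0, 0]
2 nonzero rows, so rank(MB) = 2.

2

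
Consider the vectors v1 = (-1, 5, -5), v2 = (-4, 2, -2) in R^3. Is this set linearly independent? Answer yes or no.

Form the matrix with these vectors as rows and row reduce.
R2 ← R2 − (4)·R1: [0, -18, 18]
2 nonzero rows, so the 2 vectors span a space of dimension 2.
Since 2 = 2, the vectors are linearly independent.

yes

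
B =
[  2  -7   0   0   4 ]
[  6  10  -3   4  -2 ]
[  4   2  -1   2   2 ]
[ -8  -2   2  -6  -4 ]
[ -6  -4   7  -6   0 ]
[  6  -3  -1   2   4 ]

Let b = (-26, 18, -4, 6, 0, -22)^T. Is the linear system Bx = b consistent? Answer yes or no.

Row reduce the augmented matrix [B | b].
R2 ← R2 − (3)·R1: [0, 31, -3, 4, -14, 96]
R3 ← R3 − (2)·R1: [0, 16, -1, 2, -6, 48]
R4 ← R4 + (4)·R1: [0, -30, 2, -6, 12, -98]
R5 ← R5 + (3)·R1: [0, -25, 7, -6, 12, -78]
R6 ← R6 − (3)·R1: [0, 18, -1, 2, -8, 56]
R3 ← R3 − (16/31)·R2: [0, 0, 17/31, -2/31, 38/31, -48/31]
R4 ← R4 + (30/31)·R2: [0, 0, -28/31, -66/31, -48/31, -158/31]
R5 ← R5 + (25/31)·R2: [0, 0, 142/31, -86/31, 22/31, -18/31]
R6 ← R6 − (18/31)·R2: [0, 0, 23/31, -10/31, 4/31, 8/31]
R4 ← R4 + (28/17)·R3: [0, 0, 0, -38/17, 8/17, -130/17]
R5 ← R5 − (142/17)·R3: [0, 0, 0, -38/17, -162/17, 210/17]
R6 ← R6 − (23/17)·R3: [0, 0, 0, -4/17, -26/17, 40/17]
R5 ← R5 − R4: [0, 0, 0, 0, -10, 20]
R6 ← R6 − (2/19)·R4: [0, 0, 0, 0, -30/19, 60/19]
R6 ← R6 − (3/19)·R5: [0, 0, 0, 0, 0, 0]
The echelon form has 5 nonzero rows, and every pivot lies in the first 5 columns, so rank(B) = rank([B|b]) = 5.
The system is consistent.

yes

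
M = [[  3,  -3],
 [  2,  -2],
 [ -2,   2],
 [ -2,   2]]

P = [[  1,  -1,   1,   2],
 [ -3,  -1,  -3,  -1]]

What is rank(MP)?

1

First compute MP:
[[ 12,   0,  12,   9],
 [  8,   0,   8,   6],
 [ -8,   0,  -8,  -6],
 [ -8,   0,  -8,  -6]]
Now row reduce the product.
R2 ← R2 − (2/3)·R1: [0, 0, 0, 0]
R3 ← R3 + (2/3)·R1: [0, 0, 0, 0]
R4 ← R4 + (2/3)·R1: [0, 0, 0, 0]
1 nonzero row, so rank(MP) = 1.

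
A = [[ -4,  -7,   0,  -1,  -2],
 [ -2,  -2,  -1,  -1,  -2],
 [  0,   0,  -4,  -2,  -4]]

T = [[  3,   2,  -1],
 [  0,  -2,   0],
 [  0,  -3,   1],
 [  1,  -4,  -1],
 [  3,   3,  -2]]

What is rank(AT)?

3

First compute AT:
[[-19,   4,   9],
 [-13,   1,   6],
 [-14,   8,   6]]
Now row reduce the product.
R2 ← R2 − (13/19)·R1: [0, -33/19, -3/19]
R3 ← R3 − (14/19)·R1: [0, 96/19, -12/19]
R3 ← R3 + (32/11)·R2: [0, 0, -12/11]
3 nonzero rows, so rank(AT) = 3.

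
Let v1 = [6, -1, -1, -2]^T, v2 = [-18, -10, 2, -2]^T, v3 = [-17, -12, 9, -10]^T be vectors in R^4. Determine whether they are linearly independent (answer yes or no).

Form the matrix with these vectors as rows and row reduce.
R2 ← R2 + (3)·R1: [0, -13, -1, -8]
R3 ← R3 + (17/6)·R1: [0, -89/6, 37/6, -47/3]
R3 ← R3 − (89/78)·R2: [0, 0, 95/13, -85/13]
3 nonzero rows, so the 3 vectors span a space of dimension 3.
Since 3 = 3, the vectors are linearly independent.

yes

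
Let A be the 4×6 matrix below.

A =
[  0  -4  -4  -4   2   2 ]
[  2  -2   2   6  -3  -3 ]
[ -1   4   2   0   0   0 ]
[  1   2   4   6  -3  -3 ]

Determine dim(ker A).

4

Row reduce to echelon form.
Swap R1 ↔ R2
R3 ← R3 + (1/2)·R1: [0, 3, 3, 3, -3/2, -3/2]
R4 ← R4 − (1/2)·R1: [0, 3, 3, 3, -3/2, -3/2]
R3 ← R3 + (3/4)·R2: [0, 0, 0, 0, 0, 0]
R4 ← R4 + (3/4)·R2: [0, 0, 0, 0, 0, 0]
2 nonzero rows, so rank(A) = 2.
A has 6 columns; by rank–nullity, nullity = 6 − 2 = 4.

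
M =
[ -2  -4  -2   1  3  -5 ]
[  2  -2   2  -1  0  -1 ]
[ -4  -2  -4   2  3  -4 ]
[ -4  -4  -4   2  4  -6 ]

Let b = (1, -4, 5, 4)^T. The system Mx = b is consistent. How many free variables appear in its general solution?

4

Row reduce the augmented matrix [M | b].
R2 ← R2 + R1: [0, -6, 0, 0, 3, -6, -3]
R3 ← R3 − (2)·R1: [0, 6, 0, 0, -3, 6, 3]
R4 ← R4 − (2)·R1: [0, 4, 0, 0, -2, 4, 2]
R3 ← R3 + R2: [0, 0, 0, 0, 0, 0, 0]
R4 ← R4 + (2/3)·R2: [0, 0, 0, 0, 0, 0, 0]
The echelon form has 2 nonzero rows, and every pivot lies in the first 6 columns, so rank(M) = rank([M|b]) = 2.
The system is consistent.
Free variables = (unknowns) − (rank) = 6 − 2 = 4.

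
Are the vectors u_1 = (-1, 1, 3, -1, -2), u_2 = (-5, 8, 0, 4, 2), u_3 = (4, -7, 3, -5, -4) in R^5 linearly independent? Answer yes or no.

no

Form the matrix with these vectors as rows and row reduce.
R2 ← R2 − (5)·R1: [0, 3, -15, 9, 12]
R3 ← R3 + (4)·R1: [0, -3, 15, -9, -12]
R3 ← R3 + R2: [0, 0, 0, 0, 0]
2 nonzero rows, so the 3 vectors span a space of dimension 2.
Since 2 < 3, the vectors are linearly dependent.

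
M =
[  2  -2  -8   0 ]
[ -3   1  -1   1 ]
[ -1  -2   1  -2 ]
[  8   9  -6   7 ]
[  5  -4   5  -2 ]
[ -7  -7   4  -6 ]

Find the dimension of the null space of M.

0

Row reduce to echelon form.
R2 ← R2 + (3/2)·R1: [0, -2, -13, 1]
R3 ← R3 + (1/2)·R1: [0, -3, -3, -2]
R4 ← R4 − (4)·R1: [0, 17, 26, 7]
R5 ← R5 − (5/2)·R1: [0, 1, 25, -2]
R6 ← R6 + (7/2)·R1: [0, -14, -24, -6]
R3 ← R3 − (3/2)·R2: [0, 0, 33/2, -7/2]
R4 ← R4 + (17/2)·R2: [0, 0, -169/2, 31/2]
R5 ← R5 + (1/2)·R2: [0, 0, 37/2, -3/2]
R6 ← R6 − (7)·R2: [0, 0, 67, -13]
R4 ← R4 + (169/33)·R3: [0, 0, 0, -80/33]
R5 ← R5 − (37/33)·R3: [0, 0, 0, 80/33]
R6 ← R6 − (134/33)·R3: [0, 0, 0, 40/33]
R5 ← R5 + R4: [0, 0, 0, 0]
R6 ← R6 + (1/2)·R4: [0, 0, 0, 0]
4 nonzero rows, so rank(M) = 4.
M has 4 columns; by rank–nullity, nullity = 4 − 4 = 0.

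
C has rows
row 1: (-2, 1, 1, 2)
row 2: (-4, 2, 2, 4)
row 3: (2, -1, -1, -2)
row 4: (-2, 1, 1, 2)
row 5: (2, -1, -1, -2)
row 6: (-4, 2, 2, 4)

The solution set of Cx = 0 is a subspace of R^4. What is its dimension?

3

Row reduce to echelon form.
R2 ← R2 − (2)·R1: [0, 0, 0, 0]
R3 ← R3 + R1: [0, 0, 0, 0]
R4 ← R4 − R1: [0, 0, 0, 0]
R5 ← R5 + R1: [0, 0, 0, 0]
R6 ← R6 − (2)·R1: [0, 0, 0, 0]
1 nonzero row, so rank(C) = 1.
C has 4 columns; by rank–nullity, nullity = 4 − 1 = 3.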